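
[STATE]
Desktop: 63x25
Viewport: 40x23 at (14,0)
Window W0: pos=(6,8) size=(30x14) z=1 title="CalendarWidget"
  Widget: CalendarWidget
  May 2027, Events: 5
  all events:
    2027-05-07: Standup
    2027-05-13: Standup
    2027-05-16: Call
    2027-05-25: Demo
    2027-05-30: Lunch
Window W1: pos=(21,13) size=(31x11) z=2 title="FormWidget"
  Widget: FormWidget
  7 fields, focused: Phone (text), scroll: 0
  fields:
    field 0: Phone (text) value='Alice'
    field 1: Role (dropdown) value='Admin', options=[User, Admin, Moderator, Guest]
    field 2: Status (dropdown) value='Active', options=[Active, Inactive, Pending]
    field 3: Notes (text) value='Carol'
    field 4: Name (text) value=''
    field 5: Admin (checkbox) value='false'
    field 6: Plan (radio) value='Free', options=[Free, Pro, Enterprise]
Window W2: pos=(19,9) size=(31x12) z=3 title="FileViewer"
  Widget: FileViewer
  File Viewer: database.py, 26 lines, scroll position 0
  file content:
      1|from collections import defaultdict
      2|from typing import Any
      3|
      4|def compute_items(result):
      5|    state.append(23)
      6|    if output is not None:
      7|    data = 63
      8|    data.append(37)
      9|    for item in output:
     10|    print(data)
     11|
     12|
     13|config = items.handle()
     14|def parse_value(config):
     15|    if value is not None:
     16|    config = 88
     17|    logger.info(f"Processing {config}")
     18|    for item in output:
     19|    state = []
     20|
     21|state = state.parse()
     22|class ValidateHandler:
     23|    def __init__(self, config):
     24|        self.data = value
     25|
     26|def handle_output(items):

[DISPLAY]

                                        
                                        
                                        
                                        
                                        
                                        
                                        
                                        
━━━━━━━━━━━━━━━━━━━━━┓                  
arWid┏━━━━━━━━━━━━━━━━━━━━━━━━━━━━━┓    
─────┃ FileViewer                  ┃    
   Ma┠─────────────────────────────┨    
e Th ┃from collections import defa▲┃    
     ┃from typing import Any      █┃━┓  
5  6 ┃                            ░┃ ┃  
2 13*┃def compute_items(result):  ░┃─┨  
9 20 ┃    state.append(23)        ░┃]┃  
26 27┃    if output is not None:  ░┃]┃  
     ┃    data = 63               ░┃]┃  
     ┃    data.append(37)         ▼┃]┃  
     ┗━━━━━━━━━━━━━━━━━━━━━━━━━━━━━┛]┃  
━━━━━━━┃  Admin:      [ ]            ┃  
       ┃  Plan:       (●) Free  ( ) P┃  


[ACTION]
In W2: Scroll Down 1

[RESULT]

                                        
                                        
                                        
                                        
                                        
                                        
                                        
                                        
━━━━━━━━━━━━━━━━━━━━━┓                  
arWid┏━━━━━━━━━━━━━━━━━━━━━━━━━━━━━┓    
─────┃ FileViewer                  ┃    
   Ma┠─────────────────────────────┨    
e Th ┃from typing import Any      ▲┃    
     ┃                            █┃━┓  
5  6 ┃def compute_items(result):  ░┃ ┃  
2 13*┃    state.append(23)        ░┃─┨  
9 20 ┃    if output is not None:  ░┃]┃  
26 27┃    data = 63               ░┃]┃  
     ┃    data.append(37)         ░┃]┃  
     ┃    for item in output:     ▼┃]┃  
     ┗━━━━━━━━━━━━━━━━━━━━━━━━━━━━━┛]┃  
━━━━━━━┃  Admin:      [ ]            ┃  
       ┃  Plan:       (●) Free  ( ) P┃  


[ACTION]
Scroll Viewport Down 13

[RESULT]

                                        
                                        
                                        
                                        
                                        
                                        
━━━━━━━━━━━━━━━━━━━━━┓                  
arWid┏━━━━━━━━━━━━━━━━━━━━━━━━━━━━━┓    
─────┃ FileViewer                  ┃    
   Ma┠─────────────────────────────┨    
e Th ┃from typing import Any      ▲┃    
     ┃                            █┃━┓  
5  6 ┃def compute_items(result):  ░┃ ┃  
2 13*┃    state.append(23)        ░┃─┨  
9 20 ┃    if output is not None:  ░┃]┃  
26 27┃    data = 63               ░┃]┃  
     ┃    data.append(37)         ░┃]┃  
     ┃    for item in output:     ▼┃]┃  
     ┗━━━━━━━━━━━━━━━━━━━━━━━━━━━━━┛]┃  
━━━━━━━┃  Admin:      [ ]            ┃  
       ┃  Plan:       (●) Free  ( ) P┃  
       ┗━━━━━━━━━━━━━━━━━━━━━━━━━━━━━┛  
                                        


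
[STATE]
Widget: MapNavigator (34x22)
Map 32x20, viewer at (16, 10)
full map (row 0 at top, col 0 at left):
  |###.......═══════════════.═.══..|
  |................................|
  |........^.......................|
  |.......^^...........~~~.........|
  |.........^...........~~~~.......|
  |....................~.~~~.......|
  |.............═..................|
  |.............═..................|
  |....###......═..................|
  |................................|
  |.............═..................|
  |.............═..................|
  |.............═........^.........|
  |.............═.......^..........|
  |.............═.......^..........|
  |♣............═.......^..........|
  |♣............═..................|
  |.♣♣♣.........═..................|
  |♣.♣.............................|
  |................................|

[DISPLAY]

                                  
 ###.......═══════════════.═.══.. 
 ................................ 
 ........^....................... 
 .......^^...........~~~......... 
 .........^...........~~~~....... 
 ....................~.~~~....... 
 .............═.................. 
 .............═.................. 
 ....###......═.................. 
 ................................ 
 .............═..@............... 
 .............═.................. 
 .............═........^......... 
 .............═.......^.......... 
 .............═.......^.......... 
 ♣............═.......^.......... 
 ♣............═.................. 
 .♣♣♣.........═.................. 
 ♣.♣............................. 
 ................................ 
                                  


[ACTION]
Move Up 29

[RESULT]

                                  
                                  
                                  
                                  
                                  
                                  
                                  
                                  
                                  
                                  
                                  
 ###.......══════@════════.═.══.. 
 ................................ 
 ........^....................... 
 .......^^...........~~~......... 
 .........^...........~~~~....... 
 ....................~.~~~....... 
 .............═.................. 
 .............═.................. 
 ....###......═.................. 
 ................................ 
 .............═.................. 


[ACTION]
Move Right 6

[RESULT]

                                  
                                  
                                  
                                  
                                  
                                  
                                  
                                  
                                  
                                  
                                  
.....════════════@══.═.══..       
...........................       
...^.......................       
..^^...........~~~.........       
....^...........~~~~.......       
...............~.~~~.......       
........═..................       
........═..................       
##......═..................       
...........................       
........═..................       


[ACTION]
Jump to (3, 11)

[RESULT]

              ###.......══════════
              ....................
              ........^...........
              .......^^...........
              .........^..........
              ....................
              .............═......
              .............═......
              ....###......═......
              ....................
              .............═......
              ...@.........═......
              .............═......
              .............═......
              .............═......
              ♣............═......
              ♣............═......
              .♣♣♣.........═......
              ♣.♣.................
              ....................
                                  
                                  


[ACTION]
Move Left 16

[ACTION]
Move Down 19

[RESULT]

                 ....###......═...
                 .................
                 .............═...
                 .............═...
                 .............═...
                 .............═...
                 .............═...
                 ♣............═...
                 ♣............═...
                 .♣♣♣.........═...
                 ♣.♣..............
                 @................
                                  
                                  
                                  
                                  
                                  
                                  
                                  
                                  
                                  
                                  


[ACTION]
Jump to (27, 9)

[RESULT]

                                  
                                  
═══════════════.═.══..            
......................            
......................            
..........~~~.........            
...........~~~~.......            
..........~.~~~.......            
...═..................            
...═..................            
...═..................            
.................@....            
...═..................            
...═..................            
...═........^.........            
...═.......^..........            
...═.......^..........            
...═.......^..........            
...═..................            
...═..................            
......................            
......................            


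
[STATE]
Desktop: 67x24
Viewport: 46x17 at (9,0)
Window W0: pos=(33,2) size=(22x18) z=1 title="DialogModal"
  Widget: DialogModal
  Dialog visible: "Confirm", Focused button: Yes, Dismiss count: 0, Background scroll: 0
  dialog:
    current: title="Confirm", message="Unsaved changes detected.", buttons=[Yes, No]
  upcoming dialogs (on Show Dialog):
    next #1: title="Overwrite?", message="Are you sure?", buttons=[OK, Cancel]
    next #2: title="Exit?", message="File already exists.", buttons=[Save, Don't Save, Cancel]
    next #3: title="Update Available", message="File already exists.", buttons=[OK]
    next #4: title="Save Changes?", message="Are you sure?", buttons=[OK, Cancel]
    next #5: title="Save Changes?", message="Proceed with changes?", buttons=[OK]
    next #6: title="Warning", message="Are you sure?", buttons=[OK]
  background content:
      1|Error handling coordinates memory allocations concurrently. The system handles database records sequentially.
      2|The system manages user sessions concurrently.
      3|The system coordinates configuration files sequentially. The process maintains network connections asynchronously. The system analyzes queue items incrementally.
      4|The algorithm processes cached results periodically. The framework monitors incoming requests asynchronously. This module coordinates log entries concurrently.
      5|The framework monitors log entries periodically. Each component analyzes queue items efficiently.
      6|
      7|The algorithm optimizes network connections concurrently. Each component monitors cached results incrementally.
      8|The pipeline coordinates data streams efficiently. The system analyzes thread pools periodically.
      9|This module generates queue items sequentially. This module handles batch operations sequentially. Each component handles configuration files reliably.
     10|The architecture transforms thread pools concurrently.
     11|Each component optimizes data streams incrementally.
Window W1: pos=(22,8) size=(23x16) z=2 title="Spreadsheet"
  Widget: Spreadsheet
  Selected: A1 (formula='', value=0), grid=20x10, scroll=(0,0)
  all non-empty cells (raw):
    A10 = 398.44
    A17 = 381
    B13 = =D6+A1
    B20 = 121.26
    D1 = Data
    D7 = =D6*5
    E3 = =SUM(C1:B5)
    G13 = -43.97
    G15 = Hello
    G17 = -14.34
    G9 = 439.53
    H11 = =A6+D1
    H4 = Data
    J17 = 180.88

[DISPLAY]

                                              
                                              
                        ┏━━━━━━━━━━━━━━━━━━━━┓
                        ┃ DialogModal        ┃
                        ┠────────────────────┨
                        ┃Error handling coord┃
                        ┃The system manages u┃
                        ┃The system coordinat┃
             ┏━━━━━━━━━━━━━━━━━━━━━┓hm proces┃
             ┃ Spreadsheet         ┃──────┐to┃
             ┠─────────────────────┨rm    │  ┃
             ┃A1:                  ┃change│mi┃
             ┃       A       B     ┃ No   │in┃
             ┃---------------------┃──────┘te┃
             ┃  1      [0]       0 ┃cture tra┃
             ┃  2        0       0 ┃ent optim┃
             ┃  3        0       0 ┃         ┃


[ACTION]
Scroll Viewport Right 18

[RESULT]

                                              
                                              
            ┏━━━━━━━━━━━━━━━━━━━━┓            
            ┃ DialogModal        ┃            
            ┠────────────────────┨            
            ┃Error handling coord┃            
            ┃The system manages u┃            
            ┃The system coordinat┃            
 ┏━━━━━━━━━━━━━━━━━━━━━┓hm proces┃            
 ┃ Spreadsheet         ┃──────┐to┃            
 ┠─────────────────────┨rm    │  ┃            
 ┃A1:                  ┃change│mi┃            
 ┃       A       B     ┃ No   │in┃            
 ┃---------------------┃──────┘te┃            
 ┃  1      [0]       0 ┃cture tra┃            
 ┃  2        0       0 ┃ent optim┃            
 ┃  3        0       0 ┃         ┃            


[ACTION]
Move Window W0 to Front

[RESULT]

                                              
                                              
            ┏━━━━━━━━━━━━━━━━━━━━┓            
            ┃ DialogModal        ┃            
            ┠────────────────────┨            
            ┃Error handling coord┃            
            ┃The system manages u┃            
            ┃The system coordinat┃            
 ┏━━━━━━━━━━┃The algorithm proces┃            
 ┃ Spreadshe┃Th┌──────────────┐to┃            
 ┠──────────┃  │   Confirm    │  ┃            
 ┃A1:       ┃Th│Unsaved change│mi┃            
 ┃       A  ┃Th│  [Yes]  No   │in┃            
 ┃----------┃Th└──────────────┘te┃            
 ┃  1      [┃The architecture tra┃            
 ┃  2       ┃Each component optim┃            
 ┃  3       ┃                    ┃            


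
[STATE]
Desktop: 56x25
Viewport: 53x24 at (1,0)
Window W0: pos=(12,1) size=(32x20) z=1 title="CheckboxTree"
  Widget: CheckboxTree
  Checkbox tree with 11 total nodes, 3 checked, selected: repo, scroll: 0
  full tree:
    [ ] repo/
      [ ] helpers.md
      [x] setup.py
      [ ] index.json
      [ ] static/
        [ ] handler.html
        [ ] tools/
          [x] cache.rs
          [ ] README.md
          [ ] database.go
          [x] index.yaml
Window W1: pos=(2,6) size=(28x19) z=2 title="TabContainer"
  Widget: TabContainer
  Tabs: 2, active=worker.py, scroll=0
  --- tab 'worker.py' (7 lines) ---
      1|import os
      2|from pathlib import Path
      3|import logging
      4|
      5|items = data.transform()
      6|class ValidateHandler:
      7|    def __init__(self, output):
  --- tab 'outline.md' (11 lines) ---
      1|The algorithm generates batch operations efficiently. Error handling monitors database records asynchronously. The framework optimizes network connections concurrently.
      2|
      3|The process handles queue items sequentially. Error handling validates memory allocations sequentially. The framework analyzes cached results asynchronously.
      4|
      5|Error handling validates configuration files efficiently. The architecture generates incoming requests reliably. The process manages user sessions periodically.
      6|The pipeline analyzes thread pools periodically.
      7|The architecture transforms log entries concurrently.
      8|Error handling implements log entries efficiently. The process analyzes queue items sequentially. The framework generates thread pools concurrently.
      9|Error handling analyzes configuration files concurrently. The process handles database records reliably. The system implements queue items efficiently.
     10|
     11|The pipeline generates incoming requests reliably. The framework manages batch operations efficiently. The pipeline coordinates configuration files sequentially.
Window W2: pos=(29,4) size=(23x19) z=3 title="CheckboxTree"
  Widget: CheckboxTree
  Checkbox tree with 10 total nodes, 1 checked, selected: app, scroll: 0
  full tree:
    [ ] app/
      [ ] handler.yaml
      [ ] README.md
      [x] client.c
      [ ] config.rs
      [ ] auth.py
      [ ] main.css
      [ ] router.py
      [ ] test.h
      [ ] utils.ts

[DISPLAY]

                                                     
           ┏━━━━━━━━━━━━━━━━━━━━━━━━━━━━━━┓          
           ┃ CheckboxTree                 ┃          
           ┠──────────────────────────────┨          
           ┃>[-] repo/      ┏━━━━━━━━━━━━━━━━━━━━━┓  
           ┃   [ ] helpers.m┃ CheckboxTree        ┃  
 ┏━━━━━━━━━━━━━━━━━━━━━━━━━━┠─────────────────────┨  
 ┃ TabContainer             ┃>[-] app/            ┃  
 ┠──────────────────────────┃   [ ] handler.yaml  ┃  
 ┃[worker.py]│ outline.md   ┃   [ ] README.md     ┃  
 ┃──────────────────────────┃   [x] client.c      ┃  
 ┃import os                 ┃   [ ] config.rs     ┃  
 ┃from pathlib import Path  ┃   [ ] auth.py       ┃  
 ┃import logging            ┃   [ ] main.css      ┃  
 ┃                          ┃   [ ] router.py     ┃  
 ┃items = data.transform()  ┃   [ ] test.h        ┃  
 ┃class ValidateHandler:    ┃   [ ] utils.ts      ┃  
 ┃    def __init__(self, out┃                     ┃  
 ┃                          ┃                     ┃  
 ┃                          ┃                     ┃  
 ┃                          ┃                     ┃  
 ┃                          ┃                     ┃  
 ┃                          ┗━━━━━━━━━━━━━━━━━━━━━┛  
 ┃                          ┃                        


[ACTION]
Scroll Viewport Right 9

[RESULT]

                                                     
         ┏━━━━━━━━━━━━━━━━━━━━━━━━━━━━━━┓            
         ┃ CheckboxTree                 ┃            
         ┠──────────────────────────────┨            
         ┃>[-] repo/      ┏━━━━━━━━━━━━━━━━━━━━━┓    
         ┃   [ ] helpers.m┃ CheckboxTree        ┃    
━━━━━━━━━━━━━━━━━━━━━━━━━━┠─────────────────────┨    
 TabContainer             ┃>[-] app/            ┃    
──────────────────────────┃   [ ] handler.yaml  ┃    
[worker.py]│ outline.md   ┃   [ ] README.md     ┃    
──────────────────────────┃   [x] client.c      ┃    
import os                 ┃   [ ] config.rs     ┃    
from pathlib import Path  ┃   [ ] auth.py       ┃    
import logging            ┃   [ ] main.css      ┃    
                          ┃   [ ] router.py     ┃    
items = data.transform()  ┃   [ ] test.h        ┃    
class ValidateHandler:    ┃   [ ] utils.ts      ┃    
    def __init__(self, out┃                     ┃    
                          ┃                     ┃    
                          ┃                     ┃    
                          ┃                     ┃    
                          ┃                     ┃    
                          ┗━━━━━━━━━━━━━━━━━━━━━┛    
                          ┃                          


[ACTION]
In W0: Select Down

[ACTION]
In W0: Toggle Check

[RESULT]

                                                     
         ┏━━━━━━━━━━━━━━━━━━━━━━━━━━━━━━┓            
         ┃ CheckboxTree                 ┃            
         ┠──────────────────────────────┨            
         ┃ [-] repo/      ┏━━━━━━━━━━━━━━━━━━━━━┓    
         ┃>  [x] helpers.m┃ CheckboxTree        ┃    
━━━━━━━━━━━━━━━━━━━━━━━━━━┠─────────────────────┨    
 TabContainer             ┃>[-] app/            ┃    
──────────────────────────┃   [ ] handler.yaml  ┃    
[worker.py]│ outline.md   ┃   [ ] README.md     ┃    
──────────────────────────┃   [x] client.c      ┃    
import os                 ┃   [ ] config.rs     ┃    
from pathlib import Path  ┃   [ ] auth.py       ┃    
import logging            ┃   [ ] main.css      ┃    
                          ┃   [ ] router.py     ┃    
items = data.transform()  ┃   [ ] test.h        ┃    
class ValidateHandler:    ┃   [ ] utils.ts      ┃    
    def __init__(self, out┃                     ┃    
                          ┃                     ┃    
                          ┃                     ┃    
                          ┃                     ┃    
                          ┃                     ┃    
                          ┗━━━━━━━━━━━━━━━━━━━━━┛    
                          ┃                          


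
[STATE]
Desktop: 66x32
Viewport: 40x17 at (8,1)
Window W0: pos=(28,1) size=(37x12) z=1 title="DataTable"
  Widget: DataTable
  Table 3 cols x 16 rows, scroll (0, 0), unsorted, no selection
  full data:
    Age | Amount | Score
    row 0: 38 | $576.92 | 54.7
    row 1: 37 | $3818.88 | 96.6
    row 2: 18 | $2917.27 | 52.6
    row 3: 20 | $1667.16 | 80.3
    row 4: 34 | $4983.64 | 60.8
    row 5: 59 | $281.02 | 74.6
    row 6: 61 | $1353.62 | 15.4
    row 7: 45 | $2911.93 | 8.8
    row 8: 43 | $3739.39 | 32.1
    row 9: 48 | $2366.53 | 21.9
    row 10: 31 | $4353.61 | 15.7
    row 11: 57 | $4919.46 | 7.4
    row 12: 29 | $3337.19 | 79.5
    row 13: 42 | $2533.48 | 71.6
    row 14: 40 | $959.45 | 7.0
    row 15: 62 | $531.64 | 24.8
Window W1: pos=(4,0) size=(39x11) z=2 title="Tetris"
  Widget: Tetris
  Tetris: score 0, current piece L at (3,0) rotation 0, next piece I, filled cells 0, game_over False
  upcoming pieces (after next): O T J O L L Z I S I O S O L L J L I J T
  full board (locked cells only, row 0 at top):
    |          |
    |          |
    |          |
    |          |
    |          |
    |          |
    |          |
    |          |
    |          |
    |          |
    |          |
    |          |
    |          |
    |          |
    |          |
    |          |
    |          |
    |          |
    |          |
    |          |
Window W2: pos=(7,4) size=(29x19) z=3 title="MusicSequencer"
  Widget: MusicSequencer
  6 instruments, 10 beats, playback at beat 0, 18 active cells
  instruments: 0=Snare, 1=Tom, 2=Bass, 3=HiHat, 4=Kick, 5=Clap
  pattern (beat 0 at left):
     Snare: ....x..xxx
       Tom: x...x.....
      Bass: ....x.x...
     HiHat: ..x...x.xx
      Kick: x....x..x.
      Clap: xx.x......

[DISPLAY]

tris                              ┃━━━━━
──────────────────────────────────┨     
       │Next:                     ┃─────
━━━━━━━━━━━━━━━━━━━━━━━━━━━┓      ┃core 
 MusicSequencer            ┃      ┃──── 
───────────────────────────┨      ┃4.7  
      ▼123456789           ┃      ┃6.6  
 Snare····█··███           ┃      ┃2.6  
   Tom█···█·····           ┃      ┃0.3  
  Bass····█·█···           ┃━━━━━━┛0.8  
 HiHat··█···█·██           ┃1.02 │74.6  
  Kick█····█··█·           ┃━━━━━━━━━━━━
  Clap██·█······           ┃            
                           ┃            
                           ┃            
                           ┃            
                           ┃            


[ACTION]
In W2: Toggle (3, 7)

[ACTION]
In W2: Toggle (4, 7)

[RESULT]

tris                              ┃━━━━━
──────────────────────────────────┨     
       │Next:                     ┃─────
━━━━━━━━━━━━━━━━━━━━━━━━━━━┓      ┃core 
 MusicSequencer            ┃      ┃──── 
───────────────────────────┨      ┃4.7  
      ▼123456789           ┃      ┃6.6  
 Snare····█··███           ┃      ┃2.6  
   Tom█···█·····           ┃      ┃0.3  
  Bass····█·█···           ┃━━━━━━┛0.8  
 HiHat··█···████           ┃1.02 │74.6  
  Kick█····█·██·           ┃━━━━━━━━━━━━
  Clap██·█······           ┃            
                           ┃            
                           ┃            
                           ┃            
                           ┃            


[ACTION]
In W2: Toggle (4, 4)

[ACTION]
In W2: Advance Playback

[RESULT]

tris                              ┃━━━━━
──────────────────────────────────┨     
       │Next:                     ┃─────
━━━━━━━━━━━━━━━━━━━━━━━━━━━┓      ┃core 
 MusicSequencer            ┃      ┃──── 
───────────────────────────┨      ┃4.7  
      0▼23456789           ┃      ┃6.6  
 Snare····█··███           ┃      ┃2.6  
   Tom█···█·····           ┃      ┃0.3  
  Bass····█·█···           ┃━━━━━━┛0.8  
 HiHat··█···████           ┃1.02 │74.6  
  Kick█···██·██·           ┃━━━━━━━━━━━━
  Clap██·█······           ┃            
                           ┃            
                           ┃            
                           ┃            
                           ┃            


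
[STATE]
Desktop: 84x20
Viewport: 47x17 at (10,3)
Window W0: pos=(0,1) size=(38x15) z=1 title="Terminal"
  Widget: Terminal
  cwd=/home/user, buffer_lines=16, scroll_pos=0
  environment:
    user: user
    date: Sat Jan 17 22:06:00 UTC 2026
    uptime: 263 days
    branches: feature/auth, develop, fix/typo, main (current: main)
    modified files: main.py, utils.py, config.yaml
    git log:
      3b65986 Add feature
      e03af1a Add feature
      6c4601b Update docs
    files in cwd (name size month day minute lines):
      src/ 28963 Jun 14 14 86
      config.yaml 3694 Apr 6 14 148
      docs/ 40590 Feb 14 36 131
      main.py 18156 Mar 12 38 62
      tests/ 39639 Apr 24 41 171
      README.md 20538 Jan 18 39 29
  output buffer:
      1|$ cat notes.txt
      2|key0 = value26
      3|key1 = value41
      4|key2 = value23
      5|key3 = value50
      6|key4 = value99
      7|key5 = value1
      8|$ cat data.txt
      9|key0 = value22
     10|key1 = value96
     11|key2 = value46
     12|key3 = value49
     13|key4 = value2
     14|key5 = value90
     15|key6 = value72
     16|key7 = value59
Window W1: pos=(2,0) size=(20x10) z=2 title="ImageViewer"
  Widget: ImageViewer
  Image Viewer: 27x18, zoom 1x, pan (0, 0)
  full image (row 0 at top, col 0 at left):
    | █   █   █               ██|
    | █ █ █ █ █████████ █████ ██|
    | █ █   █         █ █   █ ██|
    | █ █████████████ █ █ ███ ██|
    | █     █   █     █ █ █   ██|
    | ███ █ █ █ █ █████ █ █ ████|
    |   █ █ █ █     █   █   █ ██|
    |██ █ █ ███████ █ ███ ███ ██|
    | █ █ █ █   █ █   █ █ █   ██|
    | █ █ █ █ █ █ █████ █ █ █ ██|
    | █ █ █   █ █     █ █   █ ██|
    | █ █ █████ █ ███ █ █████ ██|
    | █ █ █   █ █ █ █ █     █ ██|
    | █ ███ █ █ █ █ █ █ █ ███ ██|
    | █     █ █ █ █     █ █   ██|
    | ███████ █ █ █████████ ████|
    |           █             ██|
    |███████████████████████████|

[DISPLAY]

  █        ┃───────────────┨                   
█ █████████┃               ┃                   
█         █┃               ┃                   
█████████ █┃               ┃                   
█   █     █┃               ┃                   
█ █ █ █████┃               ┃                   
━━━━━━━━━━━┛               ┃                   
lue1                       ┃                   
a.txt                      ┃                   
lue22                      ┃                   
lue96                      ┃                   
lue46                      ┃                   
━━━━━━━━━━━━━━━━━━━━━━━━━━━┛                   
                                               
                                               
                                               
                                               


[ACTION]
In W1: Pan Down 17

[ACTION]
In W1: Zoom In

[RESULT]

█  ██  ██  ┃───────────────┨                   
█  ██  ██  ┃               ┃                   
█  ██  ██  ┃               ┃                   
█  ██      ┃               ┃                   
█  ██      ┃               ┃                   
█  ████████┃               ┃                   
━━━━━━━━━━━┛               ┃                   
lue1                       ┃                   
a.txt                      ┃                   
lue22                      ┃                   
lue96                      ┃                   
lue46                      ┃                   
━━━━━━━━━━━━━━━━━━━━━━━━━━━┛                   
                                               
                                               
                                               
                                               


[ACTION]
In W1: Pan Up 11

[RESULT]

███████████┃───────────────┨                   
███████████┃               ┃                   
       ██  ┃               ┃                   
       ██  ┃               ┃                   
█  ██  ██  ┃               ┃                   
█  ██  ██  ┃               ┃                   
━━━━━━━━━━━┛               ┃                   
lue1                       ┃                   
a.txt                      ┃                   
lue22                      ┃                   
lue96                      ┃                   
lue46                      ┃                   
━━━━━━━━━━━━━━━━━━━━━━━━━━━┛                   
                                               
                                               
                                               
                                               


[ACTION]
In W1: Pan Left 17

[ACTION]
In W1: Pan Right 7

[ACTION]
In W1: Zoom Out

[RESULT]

 █   █   █ ┃───────────────┨                   
 █ ███ ███ ┃               ┃                   
   █ █ █   ┃               ┃                   
████ █ █ █ ┃               ┃                   
   █ █   █ ┃               ┃                   
██ █ █████ ┃               ┃                   
━━━━━━━━━━━┛               ┃                   
lue1                       ┃                   
a.txt                      ┃                   
lue22                      ┃                   
lue96                      ┃                   
lue46                      ┃                   
━━━━━━━━━━━━━━━━━━━━━━━━━━━┛                   
                                               
                                               
                                               
                                               


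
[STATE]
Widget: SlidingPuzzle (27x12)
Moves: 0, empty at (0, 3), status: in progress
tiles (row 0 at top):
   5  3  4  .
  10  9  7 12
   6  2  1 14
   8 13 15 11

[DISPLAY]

┌────┬────┬────┬────┐      
│  5 │  3 │  4 │    │      
├────┼────┼────┼────┤      
│ 10 │  9 │  7 │ 12 │      
├────┼────┼────┼────┤      
│  6 │  2 │  1 │ 14 │      
├────┼────┼────┼────┤      
│  8 │ 13 │ 15 │ 11 │      
└────┴────┴────┴────┘      
Moves: 0                   
                           
                           


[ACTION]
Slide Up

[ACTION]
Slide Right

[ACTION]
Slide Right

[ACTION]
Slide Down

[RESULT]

┌────┬────┬────┬────┐      
│  5 │    │  4 │ 12 │      
├────┼────┼────┼────┤      
│ 10 │  3 │  9 │  7 │      
├────┼────┼────┼────┤      
│  6 │  2 │  1 │ 14 │      
├────┼────┼────┼────┤      
│  8 │ 13 │ 15 │ 11 │      
└────┴────┴────┴────┘      
Moves: 4                   
                           
                           


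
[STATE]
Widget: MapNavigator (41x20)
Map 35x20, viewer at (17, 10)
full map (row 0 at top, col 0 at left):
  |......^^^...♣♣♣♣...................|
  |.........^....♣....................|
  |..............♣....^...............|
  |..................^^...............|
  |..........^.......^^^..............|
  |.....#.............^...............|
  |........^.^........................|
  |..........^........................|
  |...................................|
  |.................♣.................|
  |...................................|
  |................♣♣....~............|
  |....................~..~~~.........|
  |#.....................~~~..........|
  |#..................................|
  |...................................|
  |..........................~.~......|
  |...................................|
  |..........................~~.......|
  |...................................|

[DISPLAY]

   ......^^^...♣♣♣♣...................   
   .........^....♣....................   
   ..............♣....^...............   
   ..................^^...............   
   ..........^.......^^^..............   
   .....#.............^...............   
   ........^.^........................   
   ..........^........................   
   ...................................   
   .................♣.................   
   .................@.................   
   ................♣♣....~............   
   ....................~..~~~.........   
   #.....................~~~..........   
   #..................................   
   ...................................   
   ..........................~.~......   
   ...................................   
   ..........................~~.......   
   ...................................   


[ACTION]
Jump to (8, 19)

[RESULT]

            .................♣...........
            .............................
            ................♣♣....~......
            ....................~..~~~...
            #.....................~~~....
            #............................
            .............................
            ..........................~.~
            .............................
            ..........................~~.
            ........@....................
                                         
                                         
                                         
                                         
                                         
                                         
                                         
                                         
                                         


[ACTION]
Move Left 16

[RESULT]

                    .................♣...
                    .....................
                    ................♣♣...
                    ....................~
                    #....................
                    #....................
                    .....................
                    .....................
                    .....................
                    .....................
                    @....................
                                         
                                         
                                         
                                         
                                         
                                         
                                         
                                         
                                         


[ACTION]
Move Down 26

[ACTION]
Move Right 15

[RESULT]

     .................♣................. 
     ................................... 
     ................♣♣....~............ 
     ....................~..~~~......... 
     #.....................~~~.......... 
     #.................................. 
     ................................... 
     ..........................~.~...... 
     ................................... 
     ..........................~~....... 
     ...............@................... 
                                         
                                         
                                         
                                         
                                         
                                         
                                         
                                         
                                         


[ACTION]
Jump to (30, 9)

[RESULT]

                                         
..♣♣♣♣...................                
....♣....................                
....♣....^...............                
........^^...............                
^.......^^^..............                
.........^...............                
^........................                
^........................                
.........................                
.......♣............@....                
.........................                
......♣♣....~............                
..........~..~~~.........                
............~~~..........                
.........................                
.........................                
................~.~......                
.........................                
................~~.......                


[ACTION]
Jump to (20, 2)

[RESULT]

                                         
                                         
                                         
                                         
                                         
                                         
                                         
                                         
......^^^...♣♣♣♣...................      
.........^....♣....................      
..............♣....^@..............      
..................^^...............      
..........^.......^^^..............      
.....#.............^...............      
........^.^........................      
..........^........................      
...................................      
.................♣.................      
...................................      
................♣♣....~............      
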